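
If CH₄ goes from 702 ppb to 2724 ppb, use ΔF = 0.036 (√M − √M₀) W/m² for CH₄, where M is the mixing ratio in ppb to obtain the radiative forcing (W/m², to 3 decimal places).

CH₄: 0.036 × (√2724 − √702) = 0.036 × (52.1920 − 26.4953) = 0.036 × 25.6967 = 0.9251 W/m².

ΔF = 0.925 W/m²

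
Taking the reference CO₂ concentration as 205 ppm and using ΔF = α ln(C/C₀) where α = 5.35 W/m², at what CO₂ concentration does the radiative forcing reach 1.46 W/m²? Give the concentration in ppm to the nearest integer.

C ≈ 269 ppm

Set 5.35 ln(C/205) = 1.46, so ln(C/205) = 1.46/5.35 = 0.27290.
Then C/205 = e^0.27290 = 1.31377, giving C = 205 × 1.31377 = 269.32 ppm.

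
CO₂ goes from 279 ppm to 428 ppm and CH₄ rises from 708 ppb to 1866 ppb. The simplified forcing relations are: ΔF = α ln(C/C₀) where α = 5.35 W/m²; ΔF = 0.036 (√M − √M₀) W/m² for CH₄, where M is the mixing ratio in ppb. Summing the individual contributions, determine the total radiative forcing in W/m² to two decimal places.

ΔF = 2.89 W/m²

CO₂: 5.35 × ln(428/279) = 5.35 × ln(1.53405) = 5.35 × 0.42791 = 2.2893 W/m².
CH₄: 0.036 × (√1866 − √708) = 0.036 × (43.1972 − 26.6083) = 0.036 × 16.5889 = 0.5972 W/m².
Total ΔF = 2.2893 + 0.5972 = 2.8865 W/m².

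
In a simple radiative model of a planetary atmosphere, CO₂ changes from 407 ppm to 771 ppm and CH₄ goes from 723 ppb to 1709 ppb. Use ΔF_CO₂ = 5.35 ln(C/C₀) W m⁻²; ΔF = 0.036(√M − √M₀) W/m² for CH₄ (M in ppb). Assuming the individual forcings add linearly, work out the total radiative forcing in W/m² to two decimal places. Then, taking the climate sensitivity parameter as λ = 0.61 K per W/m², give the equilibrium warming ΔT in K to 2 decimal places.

ΔF = 3.94 W/m²; ΔT = 2.40 K

CO₂: 5.35 × ln(771/407) = 5.35 × ln(1.89435) = 5.35 × 0.63888 = 3.4180 W/m².
CH₄: 0.036 × (√1709 − √723) = 0.036 × (41.3401 − 26.8887) = 0.036 × 14.4514 = 0.5203 W/m².
Total ΔF = 3.4180 + 0.5203 = 3.9383 W/m².
ΔT = λ ΔF = 0.61 × 3.94 = 2.4034 K.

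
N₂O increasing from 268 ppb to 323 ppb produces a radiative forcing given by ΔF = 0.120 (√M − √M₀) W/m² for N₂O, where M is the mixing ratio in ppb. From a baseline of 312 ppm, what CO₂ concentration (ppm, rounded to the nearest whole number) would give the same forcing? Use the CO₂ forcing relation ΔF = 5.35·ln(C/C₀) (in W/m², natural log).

N₂O forcing: 0.120 × (√323 − √268) = 0.120 × (17.9722 − 16.3707) = 0.120 × 1.6015 = 0.19218 W/m².
Set 5.35 ln(C/312) = 0.19218: ln(C/312) = 0.19218/5.35 = 0.03592, so C = 312 × e^0.03592 = 312 × 1.03657 = 323.41 ppm.

C ≈ 323 ppm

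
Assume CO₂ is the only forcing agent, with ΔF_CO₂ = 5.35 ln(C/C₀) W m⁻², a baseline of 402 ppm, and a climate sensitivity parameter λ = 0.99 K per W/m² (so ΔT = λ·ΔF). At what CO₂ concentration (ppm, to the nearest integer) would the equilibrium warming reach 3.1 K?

C ≈ 722 ppm

Required forcing: ΔF = ΔT/λ = 3.1/0.99 = 3.1313 W/m².
Then ln(C/402) = ΔF/5.35 = 3.1313/5.35 = 0.58529.
So C = 402 × e^0.58529 = 402 × 1.79551 = 721.80 ppm.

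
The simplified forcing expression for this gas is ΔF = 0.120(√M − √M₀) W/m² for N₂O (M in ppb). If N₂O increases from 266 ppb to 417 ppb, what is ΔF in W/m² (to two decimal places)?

N₂O: 0.120 × (√417 − √266) = 0.120 × (20.4206 − 16.3095) = 0.120 × 4.1111 = 0.4933 W/m².

ΔF = 0.49 W/m²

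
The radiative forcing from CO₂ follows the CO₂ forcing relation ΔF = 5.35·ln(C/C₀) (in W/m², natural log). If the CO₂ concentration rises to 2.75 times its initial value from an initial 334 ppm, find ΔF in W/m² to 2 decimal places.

Because the forcing depends only on the ratio C/C₀, the initial concentration does not enter.
ΔF = 5.35 × ln(2.75) = 5.35 × 1.01160 = 5.4121 W/m².

ΔF = 5.41 W/m²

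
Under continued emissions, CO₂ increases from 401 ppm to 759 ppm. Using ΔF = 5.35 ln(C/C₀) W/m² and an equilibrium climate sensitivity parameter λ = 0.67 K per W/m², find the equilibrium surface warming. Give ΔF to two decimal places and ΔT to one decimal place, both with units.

ΔF = 3.41 W/m²; ΔT = 2.3 K

CO₂: 5.35 × ln(759/401) = 5.35 × ln(1.89277) = 5.35 × 0.63804 = 3.4135 W/m².
ΔT = λ ΔF = 0.67 × 3.41 = 2.2847 K.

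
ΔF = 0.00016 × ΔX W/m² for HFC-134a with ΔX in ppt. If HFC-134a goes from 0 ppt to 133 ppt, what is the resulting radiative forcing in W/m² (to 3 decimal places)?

HFC-134a: ΔF = 0.00016 × (133 − 0) = 0.00016 × 133 = 0.0213 W/m².

ΔF = 0.021 W/m²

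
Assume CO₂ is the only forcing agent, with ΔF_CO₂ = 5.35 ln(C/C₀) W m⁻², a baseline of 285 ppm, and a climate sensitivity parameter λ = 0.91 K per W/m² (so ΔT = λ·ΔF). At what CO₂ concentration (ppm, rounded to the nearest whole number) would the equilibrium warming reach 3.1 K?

C ≈ 539 ppm

Required forcing: ΔF = ΔT/λ = 3.1/0.91 = 3.4066 W/m².
Then ln(C/285) = ΔF/5.35 = 3.4066/5.35 = 0.63675.
So C = 285 × e^0.63675 = 285 × 1.89033 = 538.74 ppm.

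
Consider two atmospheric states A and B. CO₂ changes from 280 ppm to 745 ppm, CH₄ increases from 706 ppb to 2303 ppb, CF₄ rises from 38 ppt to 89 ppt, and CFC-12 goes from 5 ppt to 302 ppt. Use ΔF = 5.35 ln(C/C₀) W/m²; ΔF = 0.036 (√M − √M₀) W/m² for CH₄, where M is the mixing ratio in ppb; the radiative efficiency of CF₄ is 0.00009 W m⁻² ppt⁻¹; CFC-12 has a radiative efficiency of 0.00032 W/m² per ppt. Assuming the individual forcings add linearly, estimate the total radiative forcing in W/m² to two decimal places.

CO₂: 5.35 × ln(745/280) = 5.35 × ln(2.66071) = 5.35 × 0.97859 = 5.2355 W/m².
CH₄: 0.036 × (√2303 − √706) = 0.036 × (47.9896 − 26.5707) = 0.036 × 21.4189 = 0.7711 W/m².
CF₄: ΔF = 0.00009 × (89 − 38) = 0.00009 × 51 = 0.0046 W/m².
CFC-12: ΔF = 0.00032 × (302 − 5) = 0.00032 × 297 = 0.0950 W/m².
Total ΔF = 5.2355 + 0.7711 + 0.0046 + 0.0950 = 6.1062 W/m².

ΔF = 6.11 W/m²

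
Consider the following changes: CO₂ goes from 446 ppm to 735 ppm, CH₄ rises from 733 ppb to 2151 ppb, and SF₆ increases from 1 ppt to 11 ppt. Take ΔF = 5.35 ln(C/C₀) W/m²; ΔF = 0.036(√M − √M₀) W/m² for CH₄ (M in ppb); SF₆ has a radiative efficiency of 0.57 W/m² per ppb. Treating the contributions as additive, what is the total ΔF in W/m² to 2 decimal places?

ΔF = 3.37 W/m²

CO₂: 5.35 × ln(735/446) = 5.35 × ln(1.64798) = 5.35 × 0.49955 = 2.6726 W/m².
CH₄: 0.036 × (√2151 − √733) = 0.036 × (46.3789 − 27.0740) = 0.036 × 19.3049 = 0.6950 W/m².
SF₆: Δ = 11 − 1 = 10 ppt = 0.010 ppb; ΔF = 0.57 × 0.010 = 0.0057 W/m².
Total ΔF = 2.6726 + 0.6950 + 0.0057 = 3.3733 W/m².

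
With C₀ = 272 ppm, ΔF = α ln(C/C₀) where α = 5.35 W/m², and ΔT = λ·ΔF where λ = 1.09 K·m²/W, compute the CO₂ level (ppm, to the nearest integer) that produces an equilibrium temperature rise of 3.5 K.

Required forcing: ΔF = ΔT/λ = 3.5/1.09 = 3.2110 W/m².
Then ln(C/272) = ΔF/5.35 = 3.2110/5.35 = 0.60019.
So C = 272 × e^0.60019 = 272 × 1.82247 = 495.71 ppm.

C ≈ 496 ppm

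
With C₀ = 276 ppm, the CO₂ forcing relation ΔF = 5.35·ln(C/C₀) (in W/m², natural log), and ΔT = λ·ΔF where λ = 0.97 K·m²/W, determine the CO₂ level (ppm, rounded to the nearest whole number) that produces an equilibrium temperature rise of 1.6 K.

C ≈ 376 ppm

Required forcing: ΔF = ΔT/λ = 1.6/0.97 = 1.6495 W/m².
Then ln(C/276) = ΔF/5.35 = 1.6495/5.35 = 0.30832.
So C = 276 × e^0.30832 = 276 × 1.36114 = 375.67 ppm.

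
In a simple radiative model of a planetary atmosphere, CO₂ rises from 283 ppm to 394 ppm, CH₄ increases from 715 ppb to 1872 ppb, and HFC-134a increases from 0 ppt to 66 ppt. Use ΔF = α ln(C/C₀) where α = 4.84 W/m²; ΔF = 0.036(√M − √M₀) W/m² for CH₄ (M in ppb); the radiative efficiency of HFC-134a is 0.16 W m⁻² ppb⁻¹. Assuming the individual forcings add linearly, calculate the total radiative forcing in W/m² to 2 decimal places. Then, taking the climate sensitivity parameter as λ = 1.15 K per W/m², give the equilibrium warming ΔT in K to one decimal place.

CO₂: 4.84 × ln(394/283) = 4.84 × ln(1.39223) = 4.84 × 0.33091 = 1.6016 W/m².
CH₄: 0.036 × (√1872 − √715) = 0.036 × (43.2666 − 26.7395) = 0.036 × 16.5271 = 0.5950 W/m².
HFC-134a: Δ = 66 − 0 = 66 ppt = 0.066 ppb; ΔF = 0.16 × 0.066 = 0.0106 W/m².
Total ΔF = 1.6016 + 0.5950 + 0.0106 = 2.2072 W/m².
ΔT = λ ΔF = 1.15 × 2.21 = 2.5415 K.

ΔF = 2.21 W/m²; ΔT = 2.5 K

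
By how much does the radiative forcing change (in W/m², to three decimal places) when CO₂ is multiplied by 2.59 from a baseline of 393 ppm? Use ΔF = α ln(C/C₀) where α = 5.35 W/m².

ΔF = 5.091 W/m²

Because the forcing depends only on the ratio C/C₀, the initial concentration does not enter.
ΔF = 5.35 × ln(2.59) = 5.35 × 0.95166 = 5.0914 W/m².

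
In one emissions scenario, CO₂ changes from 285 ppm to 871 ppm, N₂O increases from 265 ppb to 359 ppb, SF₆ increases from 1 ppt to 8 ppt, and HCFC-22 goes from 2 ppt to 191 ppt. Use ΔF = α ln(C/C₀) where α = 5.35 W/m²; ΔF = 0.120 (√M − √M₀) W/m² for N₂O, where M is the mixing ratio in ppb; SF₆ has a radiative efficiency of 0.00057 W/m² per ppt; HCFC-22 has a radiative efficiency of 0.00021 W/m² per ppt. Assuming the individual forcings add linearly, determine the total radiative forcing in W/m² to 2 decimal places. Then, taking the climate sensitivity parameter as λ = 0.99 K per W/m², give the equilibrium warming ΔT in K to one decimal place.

CO₂: 5.35 × ln(871/285) = 5.35 × ln(3.05614) = 5.35 × 1.11715 = 5.9768 W/m².
N₂O: 0.120 × (√359 − √265) = 0.120 × (18.9473 − 16.2788) = 0.120 × 2.6685 = 0.3202 W/m².
SF₆: ΔF = 0.00057 × (8 − 1) = 0.00057 × 7 = 0.0040 W/m².
HCFC-22: ΔF = 0.00021 × (191 − 2) = 0.00021 × 189 = 0.0397 W/m².
Total ΔF = 5.9768 + 0.3202 + 0.0040 + 0.0397 = 6.3407 W/m².
ΔT = λ ΔF = 0.99 × 6.34 = 6.2766 K.

ΔF = 6.34 W/m²; ΔT = 6.3 K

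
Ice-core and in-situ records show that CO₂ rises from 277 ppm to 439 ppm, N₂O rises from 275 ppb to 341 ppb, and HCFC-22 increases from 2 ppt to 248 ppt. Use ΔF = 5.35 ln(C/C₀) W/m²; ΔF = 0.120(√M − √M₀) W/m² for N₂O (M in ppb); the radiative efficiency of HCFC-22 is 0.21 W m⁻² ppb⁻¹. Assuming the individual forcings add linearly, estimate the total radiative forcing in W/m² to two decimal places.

CO₂: 5.35 × ln(439/277) = 5.35 × ln(1.58484) = 5.35 × 0.46048 = 2.4636 W/m².
N₂O: 0.120 × (√341 − √275) = 0.120 × (18.4662 − 16.5831) = 0.120 × 1.8831 = 0.2260 W/m².
HCFC-22: Δ = 248 − 2 = 246 ppt = 0.246 ppb; ΔF = 0.21 × 0.246 = 0.0517 W/m².
Total ΔF = 2.4636 + 0.2260 + 0.0517 = 2.7413 W/m².

ΔF = 2.74 W/m²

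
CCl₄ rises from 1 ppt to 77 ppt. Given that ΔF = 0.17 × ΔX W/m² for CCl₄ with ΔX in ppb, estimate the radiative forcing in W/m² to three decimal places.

CCl₄: Δ = 77 − 1 = 76 ppt = 0.076 ppb; ΔF = 0.17 × 0.076 = 0.0129 W/m².

ΔF = 0.013 W/m²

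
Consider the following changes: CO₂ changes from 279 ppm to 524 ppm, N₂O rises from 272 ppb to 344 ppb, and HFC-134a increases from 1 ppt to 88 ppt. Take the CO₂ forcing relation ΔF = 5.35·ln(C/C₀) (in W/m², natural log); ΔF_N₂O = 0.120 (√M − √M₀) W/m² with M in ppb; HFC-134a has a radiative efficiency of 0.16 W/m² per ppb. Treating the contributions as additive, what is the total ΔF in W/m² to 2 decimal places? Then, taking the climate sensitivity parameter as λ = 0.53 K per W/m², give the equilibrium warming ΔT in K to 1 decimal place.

CO₂: 5.35 × ln(524/279) = 5.35 × ln(1.87814) = 5.35 × 0.63028 = 3.3720 W/m².
N₂O: 0.120 × (√344 − √272) = 0.120 × (18.5472 − 16.4924) = 0.120 × 2.0548 = 0.2466 W/m².
HFC-134a: Δ = 88 − 1 = 87 ppt = 0.087 ppb; ΔF = 0.16 × 0.087 = 0.0139 W/m².
Total ΔF = 3.3720 + 0.2466 + 0.0139 = 3.6325 W/m².
ΔT = λ ΔF = 0.53 × 3.63 = 1.9239 K.

ΔF = 3.63 W/m²; ΔT = 1.9 K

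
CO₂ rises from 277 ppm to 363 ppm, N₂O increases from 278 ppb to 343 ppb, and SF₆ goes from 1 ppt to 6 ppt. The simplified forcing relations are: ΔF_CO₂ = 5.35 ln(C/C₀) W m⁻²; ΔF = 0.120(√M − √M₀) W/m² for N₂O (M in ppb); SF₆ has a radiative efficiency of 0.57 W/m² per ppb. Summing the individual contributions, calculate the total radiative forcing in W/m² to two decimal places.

CO₂: 5.35 × ln(363/277) = 5.35 × ln(1.31047) = 5.35 × 0.27039 = 1.4466 W/m².
N₂O: 0.120 × (√343 − √278) = 0.120 × (18.5203 − 16.6733) = 0.120 × 1.8470 = 0.2216 W/m².
SF₆: Δ = 6 − 1 = 5 ppt = 0.005 ppb; ΔF = 0.57 × 0.005 = 0.0029 W/m².
Total ΔF = 1.4466 + 0.2216 + 0.0029 = 1.6711 W/m².

ΔF = 1.67 W/m²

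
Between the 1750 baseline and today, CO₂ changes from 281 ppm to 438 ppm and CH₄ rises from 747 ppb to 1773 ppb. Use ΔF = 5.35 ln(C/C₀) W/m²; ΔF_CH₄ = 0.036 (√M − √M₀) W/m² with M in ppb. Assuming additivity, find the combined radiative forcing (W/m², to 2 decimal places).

ΔF = 2.91 W/m²

CO₂: 5.35 × ln(438/281) = 5.35 × ln(1.55872) = 5.35 × 0.44386 = 2.3747 W/m².
CH₄: 0.036 × (√1773 − √747) = 0.036 × (42.1070 − 27.3313) = 0.036 × 14.7757 = 0.5319 W/m².
Total ΔF = 2.3747 + 0.5319 = 2.9066 W/m².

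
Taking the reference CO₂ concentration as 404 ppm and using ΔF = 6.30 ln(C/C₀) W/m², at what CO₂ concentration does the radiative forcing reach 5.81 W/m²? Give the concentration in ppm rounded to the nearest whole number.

Set 6.30 ln(C/404) = 5.81, so ln(C/404) = 5.81/6.30 = 0.92222.
Then C/404 = e^0.92222 = 2.51487, giving C = 404 × 2.51487 = 1016.01 ppm.

C ≈ 1016 ppm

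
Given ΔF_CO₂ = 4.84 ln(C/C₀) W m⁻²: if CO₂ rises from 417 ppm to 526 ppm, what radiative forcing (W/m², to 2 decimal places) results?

CO₂ absorption bands are partially saturated, so forcing scales with the logarithm of the concentration ratio.
CO₂: 4.84 × ln(526/417) = 4.84 × ln(1.26139) = 4.84 × 0.23221 = 1.1239 W/m².

ΔF = 1.12 W/m²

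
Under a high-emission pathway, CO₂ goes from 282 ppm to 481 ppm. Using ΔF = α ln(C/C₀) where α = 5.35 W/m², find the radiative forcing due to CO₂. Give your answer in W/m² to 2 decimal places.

ΔF = 2.86 W/m²

CO₂: 5.35 × ln(481/282) = 5.35 × ln(1.70567) = 5.35 × 0.53396 = 2.8567 W/m².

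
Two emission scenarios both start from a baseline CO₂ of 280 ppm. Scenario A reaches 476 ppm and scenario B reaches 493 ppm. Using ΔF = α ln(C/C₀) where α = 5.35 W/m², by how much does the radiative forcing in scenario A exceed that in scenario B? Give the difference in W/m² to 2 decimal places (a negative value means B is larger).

ΔF_A = 5.35 ln(476/280) = 5.35 × 0.53063 = 2.8389 W/m².
ΔF_B = 5.35 ln(493/280) = 5.35 × 0.56572 = 3.0266 W/m².
Difference: 2.8389 − 3.0266 = -0.1877 W/m².

ΔF_A − ΔF_B = -0.19 W/m²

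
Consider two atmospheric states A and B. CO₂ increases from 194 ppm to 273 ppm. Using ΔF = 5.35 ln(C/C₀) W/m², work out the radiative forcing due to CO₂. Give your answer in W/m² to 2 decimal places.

ΔF = 1.83 W/m²

CO₂: 5.35 × ln(273/194) = 5.35 × ln(1.40722) = 5.35 × 0.34162 = 1.8277 W/m².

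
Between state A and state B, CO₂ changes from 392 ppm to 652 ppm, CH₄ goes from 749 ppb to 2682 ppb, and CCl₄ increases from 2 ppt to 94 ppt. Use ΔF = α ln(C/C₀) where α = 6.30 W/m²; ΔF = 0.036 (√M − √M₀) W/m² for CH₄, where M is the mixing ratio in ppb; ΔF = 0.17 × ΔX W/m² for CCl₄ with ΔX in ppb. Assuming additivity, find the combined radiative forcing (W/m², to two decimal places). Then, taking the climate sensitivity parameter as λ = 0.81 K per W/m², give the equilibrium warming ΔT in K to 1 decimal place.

ΔF = 4.10 W/m²; ΔT = 3.3 K

CO₂: 6.30 × ln(652/392) = 6.30 × ln(1.66327) = 6.30 × 0.50879 = 3.2054 W/m².
CH₄: 0.036 × (√2682 − √749) = 0.036 × (51.7880 − 27.3679) = 0.036 × 24.4201 = 0.8791 W/m².
CCl₄: Δ = 94 − 2 = 92 ppt = 0.092 ppb; ΔF = 0.17 × 0.092 = 0.0156 W/m².
Total ΔF = 3.2054 + 0.8791 + 0.0156 = 4.1001 W/m².
ΔT = λ ΔF = 0.81 × 4.10 = 3.3210 K.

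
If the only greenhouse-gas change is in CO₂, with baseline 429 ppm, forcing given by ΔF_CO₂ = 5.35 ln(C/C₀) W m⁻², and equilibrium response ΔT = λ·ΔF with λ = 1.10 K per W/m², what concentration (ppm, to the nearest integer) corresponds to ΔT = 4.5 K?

C ≈ 922 ppm

Required forcing: ΔF = ΔT/λ = 4.5/1.10 = 4.0909 W/m².
Then ln(C/429) = ΔF/5.35 = 4.0909/5.35 = 0.76465.
So C = 429 × e^0.76465 = 429 × 2.14824 = 921.59 ppm.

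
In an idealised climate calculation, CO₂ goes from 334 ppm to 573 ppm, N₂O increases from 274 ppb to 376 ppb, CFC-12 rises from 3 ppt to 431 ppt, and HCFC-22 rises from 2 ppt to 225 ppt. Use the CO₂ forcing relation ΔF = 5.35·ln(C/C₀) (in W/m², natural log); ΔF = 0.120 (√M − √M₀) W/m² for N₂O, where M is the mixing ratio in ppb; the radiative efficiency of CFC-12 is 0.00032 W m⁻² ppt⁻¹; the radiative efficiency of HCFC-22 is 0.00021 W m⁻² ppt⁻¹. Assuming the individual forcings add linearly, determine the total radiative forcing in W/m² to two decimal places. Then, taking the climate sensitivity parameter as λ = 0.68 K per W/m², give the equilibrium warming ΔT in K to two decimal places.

CO₂: 5.35 × ln(573/334) = 5.35 × ln(1.71557) = 5.35 × 0.53975 = 2.8877 W/m².
N₂O: 0.120 × (√376 − √274) = 0.120 × (19.3907 − 16.5529) = 0.120 × 2.8378 = 0.3405 W/m².
CFC-12: ΔF = 0.00032 × (431 − 3) = 0.00032 × 428 = 0.1370 W/m².
HCFC-22: ΔF = 0.00021 × (225 − 2) = 0.00021 × 223 = 0.0468 W/m².
Total ΔF = 2.8877 + 0.3405 + 0.1370 + 0.0468 = 3.4120 W/m².
ΔT = λ ΔF = 0.68 × 3.41 = 2.3188 K.

ΔF = 3.41 W/m²; ΔT = 2.32 K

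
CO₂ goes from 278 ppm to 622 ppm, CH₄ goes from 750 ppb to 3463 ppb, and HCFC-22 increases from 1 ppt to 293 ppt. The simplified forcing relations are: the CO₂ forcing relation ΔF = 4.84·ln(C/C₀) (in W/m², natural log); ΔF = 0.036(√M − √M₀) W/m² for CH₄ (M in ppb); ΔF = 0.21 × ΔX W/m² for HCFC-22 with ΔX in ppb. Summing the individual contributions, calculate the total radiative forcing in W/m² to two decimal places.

ΔF = 5.09 W/m²

CO₂: 4.84 × ln(622/278) = 4.84 × ln(2.23741) = 4.84 × 0.80532 = 3.8977 W/m².
CH₄: 0.036 × (√3463 − √750) = 0.036 × (58.8473 − 27.3861) = 0.036 × 31.4612 = 1.1326 W/m².
HCFC-22: Δ = 293 − 1 = 292 ppt = 0.292 ppb; ΔF = 0.21 × 0.292 = 0.0613 W/m².
Total ΔF = 3.8977 + 1.1326 + 0.0613 = 5.0916 W/m².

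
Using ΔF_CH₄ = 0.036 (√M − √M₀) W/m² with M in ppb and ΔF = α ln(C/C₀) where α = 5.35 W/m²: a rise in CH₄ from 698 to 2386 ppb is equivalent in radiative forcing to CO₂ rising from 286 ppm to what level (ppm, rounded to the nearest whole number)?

CH₄ forcing: 0.036 × (√2386 − √698) = 0.036 × (48.8467 − 26.4197) = 0.036 × 22.4270 = 0.80737 W/m².
Set 5.35 ln(C/286) = 0.80737: ln(C/286) = 0.80737/5.35 = 0.15091, so C = 286 × e^0.15091 = 286 × 1.16289 = 332.59 ppm.

C ≈ 333 ppm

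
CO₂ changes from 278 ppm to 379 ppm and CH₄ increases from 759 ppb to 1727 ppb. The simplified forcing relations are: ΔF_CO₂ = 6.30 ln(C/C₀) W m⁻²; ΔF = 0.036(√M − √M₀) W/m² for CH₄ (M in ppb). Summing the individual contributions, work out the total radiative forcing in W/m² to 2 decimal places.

ΔF = 2.46 W/m²

CO₂: 6.30 × ln(379/278) = 6.30 × ln(1.36331) = 6.30 × 0.30992 = 1.9525 W/m².
CH₄: 0.036 × (√1727 − √759) = 0.036 × (41.5572 − 27.5500) = 0.036 × 14.0072 = 0.5043 W/m².
Total ΔF = 1.9525 + 0.5043 = 2.4568 W/m².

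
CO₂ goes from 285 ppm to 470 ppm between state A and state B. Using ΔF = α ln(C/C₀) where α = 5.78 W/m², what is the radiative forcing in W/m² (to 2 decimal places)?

ΔF = 2.89 W/m²

CO₂: 5.78 × ln(470/285) = 5.78 × ln(1.64912) = 5.78 × 0.50024 = 2.8914 W/m².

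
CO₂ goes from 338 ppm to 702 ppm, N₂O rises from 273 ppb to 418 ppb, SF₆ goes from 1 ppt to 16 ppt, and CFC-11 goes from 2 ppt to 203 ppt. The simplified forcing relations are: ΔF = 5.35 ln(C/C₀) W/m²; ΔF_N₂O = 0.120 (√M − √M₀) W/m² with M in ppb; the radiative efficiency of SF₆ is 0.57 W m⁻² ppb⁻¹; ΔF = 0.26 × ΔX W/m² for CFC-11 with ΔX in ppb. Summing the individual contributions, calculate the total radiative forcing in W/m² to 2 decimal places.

CO₂: 5.35 × ln(702/338) = 5.35 × ln(2.07692) = 5.35 × 0.73089 = 3.9103 W/m².
N₂O: 0.120 × (√418 − √273) = 0.120 × (20.4450 − 16.5227) = 0.120 × 3.9223 = 0.4707 W/m².
SF₆: Δ = 16 − 1 = 15 ppt = 0.015 ppb; ΔF = 0.57 × 0.015 = 0.0086 W/m².
CFC-11: Δ = 203 − 2 = 201 ppt = 0.201 ppb; ΔF = 0.26 × 0.201 = 0.0523 W/m².
Total ΔF = 3.9103 + 0.4707 + 0.0086 + 0.0523 = 4.4419 W/m².

ΔF = 4.44 W/m²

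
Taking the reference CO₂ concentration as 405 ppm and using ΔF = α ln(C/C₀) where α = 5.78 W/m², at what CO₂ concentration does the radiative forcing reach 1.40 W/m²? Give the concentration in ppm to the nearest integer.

Set 5.78 ln(C/405) = 1.40, so ln(C/405) = 1.40/5.78 = 0.24221.
Then C/405 = e^0.24221 = 1.27406, giving C = 405 × 1.27406 = 515.99 ppm.

C ≈ 516 ppm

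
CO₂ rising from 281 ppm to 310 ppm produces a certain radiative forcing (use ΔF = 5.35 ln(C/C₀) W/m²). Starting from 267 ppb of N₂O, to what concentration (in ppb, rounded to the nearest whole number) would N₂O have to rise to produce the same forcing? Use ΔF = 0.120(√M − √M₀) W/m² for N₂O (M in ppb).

M ≈ 429 ppb

CO₂ forcing: 5.35 × ln(310/281) = 5.35 × 0.098218 = 0.52547 W/m².
Set 0.120(√M − √267) = 0.52547: √M = 0.52547/0.120 + √267 = 4.3789 + 16.3401 = 20.7190.
M = (20.7190)² = 429.28 ppb.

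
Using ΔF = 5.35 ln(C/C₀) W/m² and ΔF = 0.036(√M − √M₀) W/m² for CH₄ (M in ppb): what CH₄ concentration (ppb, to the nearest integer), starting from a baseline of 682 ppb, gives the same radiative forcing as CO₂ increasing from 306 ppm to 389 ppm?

CO₂ forcing: 5.35 × ln(389/306) = 5.35 × 0.239994 = 1.28397 W/m².
Set 0.036(√M − √682) = 1.28397: √M = 1.28397/0.036 + √682 = 35.6658 + 26.1151 = 61.7809.
M = (61.7809)² = 3816.88 ppb.

M ≈ 3817 ppb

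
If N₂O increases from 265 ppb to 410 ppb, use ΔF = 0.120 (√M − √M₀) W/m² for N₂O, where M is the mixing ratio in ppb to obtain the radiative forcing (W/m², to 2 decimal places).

ΔF = 0.48 W/m²

N₂O: 0.120 × (√410 − √265) = 0.120 × (20.2485 − 16.2788) = 0.120 × 3.9697 = 0.4764 W/m².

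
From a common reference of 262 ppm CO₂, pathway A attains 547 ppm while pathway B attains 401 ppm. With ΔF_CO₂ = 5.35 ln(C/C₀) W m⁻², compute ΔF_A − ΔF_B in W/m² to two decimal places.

ΔF_A = 5.35 ln(547/262) = 5.35 × 0.73610 = 3.9381 W/m².
ΔF_B = 5.35 ln(401/262) = 5.35 × 0.42562 = 2.2771 W/m².
Difference: 3.9381 − 2.2771 = 1.6610 W/m².

ΔF_A − ΔF_B = 1.66 W/m²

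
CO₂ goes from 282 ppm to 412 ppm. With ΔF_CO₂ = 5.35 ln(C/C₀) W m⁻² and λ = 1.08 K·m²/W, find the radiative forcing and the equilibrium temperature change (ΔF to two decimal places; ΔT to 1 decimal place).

CO₂: 5.35 × ln(412/282) = 5.35 × ln(1.46099) = 5.35 × 0.37911 = 2.0282 W/m².
ΔT = λ ΔF = 1.08 × 2.03 = 2.1924 K.

ΔF = 2.03 W/m²; ΔT = 2.2 K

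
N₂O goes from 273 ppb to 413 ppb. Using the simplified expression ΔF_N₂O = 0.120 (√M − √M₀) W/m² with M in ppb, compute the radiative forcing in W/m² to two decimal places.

ΔF = 0.46 W/m²

N₂O: 0.120 × (√413 − √273) = 0.120 × (20.3224 − 16.5227) = 0.120 × 3.7997 = 0.4560 W/m².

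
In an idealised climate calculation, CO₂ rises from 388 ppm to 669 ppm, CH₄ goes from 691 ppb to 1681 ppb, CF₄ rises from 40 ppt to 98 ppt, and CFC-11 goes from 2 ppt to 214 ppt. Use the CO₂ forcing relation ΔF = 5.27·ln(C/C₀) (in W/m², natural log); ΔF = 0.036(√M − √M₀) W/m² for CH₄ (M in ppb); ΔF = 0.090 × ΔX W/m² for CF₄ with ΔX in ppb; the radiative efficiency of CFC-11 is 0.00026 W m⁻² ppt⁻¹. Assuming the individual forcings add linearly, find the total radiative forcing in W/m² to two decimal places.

CO₂: 5.27 × ln(669/388) = 5.27 × ln(1.72423) = 5.27 × 0.54478 = 2.8710 W/m².
CH₄: 0.036 × (√1681 − √691) = 0.036 × (41.0000 − 26.2869) = 0.036 × 14.7131 = 0.5297 W/m².
CF₄: Δ = 98 − 40 = 58 ppt = 0.058 ppb; ΔF = 0.090 × 0.058 = 0.0052 W/m².
CFC-11: ΔF = 0.00026 × (214 − 2) = 0.00026 × 212 = 0.0551 W/m².
Total ΔF = 2.8710 + 0.5297 + 0.0052 + 0.0551 = 3.4610 W/m².

ΔF = 3.46 W/m²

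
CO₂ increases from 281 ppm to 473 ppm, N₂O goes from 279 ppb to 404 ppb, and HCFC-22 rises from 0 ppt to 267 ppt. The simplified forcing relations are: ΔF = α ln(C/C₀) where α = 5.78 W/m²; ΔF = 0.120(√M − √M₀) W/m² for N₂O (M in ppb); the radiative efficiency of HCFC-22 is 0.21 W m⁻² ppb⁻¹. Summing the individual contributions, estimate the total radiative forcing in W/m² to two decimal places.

ΔF = 3.47 W/m²

CO₂: 5.78 × ln(473/281) = 5.78 × ln(1.68327) = 5.78 × 0.52074 = 3.0099 W/m².
N₂O: 0.120 × (√404 − √279) = 0.120 × (20.0998 − 16.7033) = 0.120 × 3.3965 = 0.4076 W/m².
HCFC-22: Δ = 267 − 0 = 267 ppt = 0.267 ppb; ΔF = 0.21 × 0.267 = 0.0561 W/m².
Total ΔF = 3.0099 + 0.4076 + 0.0561 = 3.4736 W/m².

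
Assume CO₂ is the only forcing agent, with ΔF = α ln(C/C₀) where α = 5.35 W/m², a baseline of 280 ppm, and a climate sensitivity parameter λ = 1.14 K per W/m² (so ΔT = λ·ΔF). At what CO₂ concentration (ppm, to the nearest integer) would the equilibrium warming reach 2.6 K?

Required forcing: ΔF = ΔT/λ = 2.6/1.14 = 2.2807 W/m².
Then ln(C/280) = ΔF/5.35 = 2.2807/5.35 = 0.42630.
So C = 280 × e^0.42630 = 280 × 1.53158 = 428.84 ppm.

C ≈ 429 ppm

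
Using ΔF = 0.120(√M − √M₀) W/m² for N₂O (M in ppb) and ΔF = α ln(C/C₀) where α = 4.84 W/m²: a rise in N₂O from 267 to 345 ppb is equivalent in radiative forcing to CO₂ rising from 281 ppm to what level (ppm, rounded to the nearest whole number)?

N₂O forcing: 0.120 × (√345 − √267) = 0.120 × (18.5742 − 16.3401) = 0.120 × 2.2341 = 0.26809 W/m².
Set 4.84 ln(C/281) = 0.26809: ln(C/281) = 0.26809/4.84 = 0.05539, so C = 281 × e^0.05539 = 281 × 1.05695 = 297.00 ppm.

C ≈ 297 ppm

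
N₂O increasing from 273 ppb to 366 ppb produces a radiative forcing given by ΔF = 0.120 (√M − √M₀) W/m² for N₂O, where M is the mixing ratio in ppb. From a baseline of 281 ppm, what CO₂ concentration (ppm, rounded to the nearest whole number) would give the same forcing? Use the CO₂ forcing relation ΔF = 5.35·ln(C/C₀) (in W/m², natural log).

N₂O forcing: 0.120 × (√366 − √273) = 0.120 × (19.1311 − 16.5227) = 0.120 × 2.6084 = 0.31301 W/m².
Set 5.35 ln(C/281) = 0.31301: ln(C/281) = 0.31301/5.35 = 0.05851, so C = 281 × e^0.05851 = 281 × 1.06026 = 297.93 ppm.

C ≈ 298 ppm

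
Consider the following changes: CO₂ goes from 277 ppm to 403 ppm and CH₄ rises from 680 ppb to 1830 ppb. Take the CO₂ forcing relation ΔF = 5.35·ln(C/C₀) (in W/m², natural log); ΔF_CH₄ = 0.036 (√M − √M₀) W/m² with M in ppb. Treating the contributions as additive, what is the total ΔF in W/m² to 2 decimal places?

CO₂: 5.35 × ln(403/277) = 5.35 × ln(1.45487) = 5.35 × 0.37492 = 2.0058 W/m².
CH₄: 0.036 × (√1830 − √680) = 0.036 × (42.7785 − 26.0768) = 0.036 × 16.7017 = 0.6013 W/m².
Total ΔF = 2.0058 + 0.6013 = 2.6071 W/m².

ΔF = 2.61 W/m²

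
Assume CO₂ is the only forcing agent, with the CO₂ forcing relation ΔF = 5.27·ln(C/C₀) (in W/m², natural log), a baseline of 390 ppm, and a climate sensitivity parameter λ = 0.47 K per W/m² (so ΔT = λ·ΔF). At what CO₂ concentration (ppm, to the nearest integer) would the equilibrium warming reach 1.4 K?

C ≈ 686 ppm

Required forcing: ΔF = ΔT/λ = 1.4/0.47 = 2.9787 W/m².
Then ln(C/390) = ΔF/5.27 = 2.9787/5.27 = 0.56522.
So C = 390 × e^0.56522 = 390 × 1.75983 = 686.33 ppm.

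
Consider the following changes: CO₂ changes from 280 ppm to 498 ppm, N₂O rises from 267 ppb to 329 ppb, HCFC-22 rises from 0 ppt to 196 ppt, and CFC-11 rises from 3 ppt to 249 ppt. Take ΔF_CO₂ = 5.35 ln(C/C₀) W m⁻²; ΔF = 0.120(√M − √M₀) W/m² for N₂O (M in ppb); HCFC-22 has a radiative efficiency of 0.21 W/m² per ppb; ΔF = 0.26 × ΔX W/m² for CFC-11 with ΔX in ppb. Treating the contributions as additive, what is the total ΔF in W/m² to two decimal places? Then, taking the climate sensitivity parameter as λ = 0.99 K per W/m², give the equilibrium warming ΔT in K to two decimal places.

CO₂: 5.35 × ln(498/280) = 5.35 × ln(1.77857) = 5.35 × 0.57581 = 3.0806 W/m².
N₂O: 0.120 × (√329 − √267) = 0.120 × (18.1384 − 16.3401) = 0.120 × 1.7983 = 0.2158 W/m².
HCFC-22: Δ = 196 − 0 = 196 ppt = 0.196 ppb; ΔF = 0.21 × 0.196 = 0.0412 W/m².
CFC-11: Δ = 249 − 3 = 246 ppt = 0.246 ppb; ΔF = 0.26 × 0.246 = 0.0640 W/m².
Total ΔF = 3.0806 + 0.2158 + 0.0412 + 0.0640 = 3.4016 W/m².
ΔT = λ ΔF = 0.99 × 3.40 = 3.3660 K.

ΔF = 3.40 W/m²; ΔT = 3.37 K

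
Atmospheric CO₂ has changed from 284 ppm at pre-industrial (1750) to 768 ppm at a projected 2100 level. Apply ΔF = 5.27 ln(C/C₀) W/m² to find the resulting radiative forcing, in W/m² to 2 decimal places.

CO₂: 5.27 × ln(768/284) = 5.27 × ln(2.70423) = 5.27 × 0.99482 = 5.2427 W/m².

ΔF = 5.24 W/m²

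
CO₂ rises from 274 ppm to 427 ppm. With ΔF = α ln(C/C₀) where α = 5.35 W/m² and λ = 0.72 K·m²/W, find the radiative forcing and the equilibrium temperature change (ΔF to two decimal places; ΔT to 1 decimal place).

CO₂: 5.35 × ln(427/274) = 5.35 × ln(1.55839) = 5.35 × 0.44365 = 2.3735 W/m².
ΔT = λ ΔF = 0.72 × 2.37 = 1.7064 K.

ΔF = 2.37 W/m²; ΔT = 1.7 K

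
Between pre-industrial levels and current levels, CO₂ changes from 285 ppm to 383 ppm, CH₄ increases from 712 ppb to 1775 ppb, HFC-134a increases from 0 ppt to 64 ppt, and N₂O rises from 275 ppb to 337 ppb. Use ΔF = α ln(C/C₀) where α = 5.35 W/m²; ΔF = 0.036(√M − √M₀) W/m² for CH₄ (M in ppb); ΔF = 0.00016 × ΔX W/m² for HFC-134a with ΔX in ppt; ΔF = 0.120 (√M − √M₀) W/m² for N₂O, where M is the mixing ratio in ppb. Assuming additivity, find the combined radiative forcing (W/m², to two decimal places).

CO₂: 5.35 × ln(383/285) = 5.35 × ln(1.34386) = 5.35 × 0.29555 = 1.5812 W/m².
CH₄: 0.036 × (√1775 − √712) = 0.036 × (42.1307 − 26.6833) = 0.036 × 15.4474 = 0.5561 W/m².
HFC-134a: ΔF = 0.00016 × (64 − 0) = 0.00016 × 64 = 0.0102 W/m².
N₂O: 0.120 × (√337 − √275) = 0.120 × (18.3576 − 16.5831) = 0.120 × 1.7745 = 0.2129 W/m².
Total ΔF = 1.5812 + 0.5561 + 0.0102 + 0.2129 = 2.3604 W/m².

ΔF = 2.36 W/m²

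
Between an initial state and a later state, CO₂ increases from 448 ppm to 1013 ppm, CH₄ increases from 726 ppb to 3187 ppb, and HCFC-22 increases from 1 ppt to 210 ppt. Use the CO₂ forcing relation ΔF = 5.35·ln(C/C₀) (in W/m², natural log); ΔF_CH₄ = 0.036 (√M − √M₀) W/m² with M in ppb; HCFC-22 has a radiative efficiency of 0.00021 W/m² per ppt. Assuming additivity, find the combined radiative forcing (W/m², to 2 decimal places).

CO₂: 5.35 × ln(1013/448) = 5.35 × ln(2.26116) = 5.35 × 0.81588 = 4.3650 W/m².
CH₄: 0.036 × (√3187 − √726) = 0.036 × (56.4535 − 26.9444) = 0.036 × 29.5091 = 1.0623 W/m².
HCFC-22: ΔF = 0.00021 × (210 − 1) = 0.00021 × 209 = 0.0439 W/m².
Total ΔF = 4.3650 + 1.0623 + 0.0439 = 5.4712 W/m².

ΔF = 5.47 W/m²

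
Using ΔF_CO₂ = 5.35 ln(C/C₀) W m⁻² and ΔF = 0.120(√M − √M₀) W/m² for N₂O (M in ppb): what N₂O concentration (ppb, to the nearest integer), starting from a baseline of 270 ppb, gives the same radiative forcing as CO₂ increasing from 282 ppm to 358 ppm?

CO₂ forcing: 5.35 × ln(358/282) = 5.35 × 0.238626 = 1.27665 W/m².
Set 0.120(√M − √270) = 1.27665: √M = 1.27665/0.120 + √270 = 10.6388 + 16.4317 = 27.0705.
M = (27.0705)² = 732.81 ppb.

M ≈ 733 ppb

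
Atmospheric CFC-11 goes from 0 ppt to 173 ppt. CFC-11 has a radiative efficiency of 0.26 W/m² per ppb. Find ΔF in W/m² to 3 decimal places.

ΔF = 0.045 W/m²

CFC-11: Δ = 173 − 0 = 173 ppt = 0.173 ppb; ΔF = 0.26 × 0.173 = 0.0450 W/m².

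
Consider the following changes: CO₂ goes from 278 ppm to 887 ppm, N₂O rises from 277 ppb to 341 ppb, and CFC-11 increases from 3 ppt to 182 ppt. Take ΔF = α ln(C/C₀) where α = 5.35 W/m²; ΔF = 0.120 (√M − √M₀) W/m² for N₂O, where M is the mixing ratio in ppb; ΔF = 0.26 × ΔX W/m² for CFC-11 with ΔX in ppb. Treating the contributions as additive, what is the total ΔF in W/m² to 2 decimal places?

ΔF = 6.47 W/m²

CO₂: 5.35 × ln(887/278) = 5.35 × ln(3.19065) = 5.35 × 1.16022 = 6.2072 W/m².
N₂O: 0.120 × (√341 − √277) = 0.120 × (18.4662 − 16.6433) = 0.120 × 1.8229 = 0.2187 W/m².
CFC-11: Δ = 182 − 3 = 179 ppt = 0.179 ppb; ΔF = 0.26 × 0.179 = 0.0465 W/m².
Total ΔF = 6.2072 + 0.2187 + 0.0465 = 6.4724 W/m².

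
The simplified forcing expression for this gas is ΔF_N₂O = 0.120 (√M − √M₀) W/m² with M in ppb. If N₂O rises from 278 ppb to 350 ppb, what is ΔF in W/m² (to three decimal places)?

N₂O: 0.120 × (√350 − √278) = 0.120 × (18.7083 − 16.6733) = 0.120 × 2.0350 = 0.2442 W/m².

ΔF = 0.244 W/m²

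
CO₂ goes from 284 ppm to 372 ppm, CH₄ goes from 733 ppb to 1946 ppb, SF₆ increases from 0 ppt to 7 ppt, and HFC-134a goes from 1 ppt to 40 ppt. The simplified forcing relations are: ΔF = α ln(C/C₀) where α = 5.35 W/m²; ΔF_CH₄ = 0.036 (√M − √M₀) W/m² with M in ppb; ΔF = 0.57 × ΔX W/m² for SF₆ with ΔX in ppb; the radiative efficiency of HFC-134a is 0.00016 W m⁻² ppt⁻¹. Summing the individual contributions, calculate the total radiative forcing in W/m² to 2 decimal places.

ΔF = 2.07 W/m²

CO₂: 5.35 × ln(372/284) = 5.35 × ln(1.30986) = 5.35 × 0.26992 = 1.4441 W/m².
CH₄: 0.036 × (√1946 − √733) = 0.036 × (44.1135 − 27.0740) = 0.036 × 17.0395 = 0.6134 W/m².
SF₆: Δ = 7 − 0 = 7 ppt = 0.007 ppb; ΔF = 0.57 × 0.007 = 0.0040 W/m².
HFC-134a: ΔF = 0.00016 × (40 − 1) = 0.00016 × 39 = 0.0062 W/m².
Total ΔF = 1.4441 + 0.6134 + 0.0040 + 0.0062 = 2.0677 W/m².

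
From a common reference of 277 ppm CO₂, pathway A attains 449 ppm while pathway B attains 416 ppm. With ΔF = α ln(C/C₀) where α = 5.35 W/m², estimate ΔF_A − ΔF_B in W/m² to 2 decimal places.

ΔF_A − ΔF_B = 0.41 W/m²

ΔF_A = 5.35 ln(449/277) = 5.35 × 0.48301 = 2.5841 W/m².
ΔF_B = 5.35 ln(416/277) = 5.35 × 0.40667 = 2.1757 W/m².
Difference: 2.5841 − 2.1757 = 0.4084 W/m².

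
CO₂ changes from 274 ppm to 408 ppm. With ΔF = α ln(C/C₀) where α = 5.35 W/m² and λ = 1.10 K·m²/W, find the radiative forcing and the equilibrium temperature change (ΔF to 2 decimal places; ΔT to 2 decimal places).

ΔF = 2.13 W/m²; ΔT = 2.34 K

CO₂: 5.35 × ln(408/274) = 5.35 × ln(1.48905) = 5.35 × 0.39814 = 2.1300 W/m².
ΔT = λ ΔF = 1.10 × 2.13 = 2.3430 K.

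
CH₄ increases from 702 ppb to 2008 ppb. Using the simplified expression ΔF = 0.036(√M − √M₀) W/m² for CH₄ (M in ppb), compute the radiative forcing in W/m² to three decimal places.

ΔF = 0.659 W/m²

CH₄: 0.036 × (√2008 − √702) = 0.036 × (44.8107 − 26.4953) = 0.036 × 18.3154 = 0.6594 W/m².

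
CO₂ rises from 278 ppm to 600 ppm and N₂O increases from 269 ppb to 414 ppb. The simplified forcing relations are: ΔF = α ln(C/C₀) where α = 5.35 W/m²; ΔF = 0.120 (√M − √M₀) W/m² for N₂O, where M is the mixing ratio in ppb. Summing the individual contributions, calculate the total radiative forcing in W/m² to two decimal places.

ΔF = 4.59 W/m²

CO₂: 5.35 × ln(600/278) = 5.35 × ln(2.15827) = 5.35 × 0.76931 = 4.1158 W/m².
N₂O: 0.120 × (√414 − √269) = 0.120 × (20.3470 − 16.4012) = 0.120 × 3.9458 = 0.4735 W/m².
Total ΔF = 4.1158 + 0.4735 = 4.5893 W/m².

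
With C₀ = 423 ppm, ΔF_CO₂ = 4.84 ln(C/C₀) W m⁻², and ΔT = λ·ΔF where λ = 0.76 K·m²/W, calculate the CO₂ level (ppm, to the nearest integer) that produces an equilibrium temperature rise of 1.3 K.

C ≈ 602 ppm

Required forcing: ΔF = ΔT/λ = 1.3/0.76 = 1.7105 W/m².
Then ln(C/423) = ΔF/4.84 = 1.7105/4.84 = 0.35341.
So C = 423 × e^0.35341 = 423 × 1.42391 = 602.31 ppm.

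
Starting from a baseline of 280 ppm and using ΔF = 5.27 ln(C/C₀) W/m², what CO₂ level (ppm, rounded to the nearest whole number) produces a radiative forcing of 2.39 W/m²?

Set 5.27 ln(C/280) = 2.39, so ln(C/280) = 2.39/5.27 = 0.45351.
Then C/280 = e^0.45351 = 1.57383, giving C = 280 × 1.57383 = 440.67 ppm.

C ≈ 441 ppm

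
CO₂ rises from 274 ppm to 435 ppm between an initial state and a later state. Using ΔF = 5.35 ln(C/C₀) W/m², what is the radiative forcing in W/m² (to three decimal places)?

ΔF = 2.473 W/m²

CO₂: 5.35 × ln(435/274) = 5.35 × ln(1.58759) = 5.35 × 0.46222 = 2.4729 W/m².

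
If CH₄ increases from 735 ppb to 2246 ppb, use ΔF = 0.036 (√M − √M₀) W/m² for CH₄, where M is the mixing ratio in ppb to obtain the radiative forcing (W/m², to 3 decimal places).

CH₄: 0.036 × (√2246 − √735) = 0.036 × (47.3920 − 27.1109) = 0.036 × 20.2811 = 0.7301 W/m².

ΔF = 0.730 W/m²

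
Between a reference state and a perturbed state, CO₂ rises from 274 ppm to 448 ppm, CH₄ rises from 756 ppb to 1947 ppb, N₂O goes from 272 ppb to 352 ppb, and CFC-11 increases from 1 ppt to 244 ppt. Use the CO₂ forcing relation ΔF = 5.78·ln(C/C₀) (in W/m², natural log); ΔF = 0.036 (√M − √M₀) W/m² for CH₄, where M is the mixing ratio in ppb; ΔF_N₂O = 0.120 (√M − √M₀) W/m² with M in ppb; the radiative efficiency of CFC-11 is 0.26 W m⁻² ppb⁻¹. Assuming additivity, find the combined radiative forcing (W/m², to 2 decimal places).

CO₂: 5.78 × ln(448/274) = 5.78 × ln(1.63504) = 5.78 × 0.49167 = 2.8419 W/m².
CH₄: 0.036 × (√1947 − √756) = 0.036 × (44.1248 − 27.4955) = 0.036 × 16.6293 = 0.5987 W/m².
N₂O: 0.120 × (√352 − √272) = 0.120 × (18.7617 − 16.4924) = 0.120 × 2.2693 = 0.2723 W/m².
CFC-11: Δ = 244 − 1 = 243 ppt = 0.243 ppb; ΔF = 0.26 × 0.243 = 0.0632 W/m².
Total ΔF = 2.8419 + 0.5987 + 0.2723 + 0.0632 = 3.7761 W/m².

ΔF = 3.78 W/m²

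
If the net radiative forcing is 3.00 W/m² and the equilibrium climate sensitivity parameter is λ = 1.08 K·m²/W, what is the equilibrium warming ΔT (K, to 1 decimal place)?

ΔT = 3.2 K

ΔT = λ ΔF = 1.08 × 3.00 = 3.2400 K.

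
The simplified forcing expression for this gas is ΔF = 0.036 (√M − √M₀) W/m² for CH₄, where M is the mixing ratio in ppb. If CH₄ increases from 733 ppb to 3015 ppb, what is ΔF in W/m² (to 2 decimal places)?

CH₄: 0.036 × (√3015 − √733) = 0.036 × (54.9090 − 27.0740) = 0.036 × 27.8350 = 1.0021 W/m².

ΔF = 1.00 W/m²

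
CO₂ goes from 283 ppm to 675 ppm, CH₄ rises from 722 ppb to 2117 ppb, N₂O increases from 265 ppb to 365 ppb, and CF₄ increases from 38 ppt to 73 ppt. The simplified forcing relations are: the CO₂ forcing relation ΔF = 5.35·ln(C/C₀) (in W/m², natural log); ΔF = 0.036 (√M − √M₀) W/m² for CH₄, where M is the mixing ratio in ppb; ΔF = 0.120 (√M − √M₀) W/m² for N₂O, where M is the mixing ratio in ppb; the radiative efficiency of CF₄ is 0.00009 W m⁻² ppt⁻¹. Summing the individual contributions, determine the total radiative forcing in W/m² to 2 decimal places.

CO₂: 5.35 × ln(675/283) = 5.35 × ln(2.38516) = 5.35 × 0.86927 = 4.6506 W/m².
CH₄: 0.036 × (√2117 − √722) = 0.036 × (46.0109 − 26.8701) = 0.036 × 19.1408 = 0.6891 W/m².
N₂O: 0.120 × (√365 − √265) = 0.120 × (19.1050 − 16.2788) = 0.120 × 2.8262 = 0.3391 W/m².
CF₄: ΔF = 0.00009 × (73 − 38) = 0.00009 × 35 = 0.0032 W/m².
Total ΔF = 4.6506 + 0.6891 + 0.3391 + 0.0032 = 5.6820 W/m².

ΔF = 5.68 W/m²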